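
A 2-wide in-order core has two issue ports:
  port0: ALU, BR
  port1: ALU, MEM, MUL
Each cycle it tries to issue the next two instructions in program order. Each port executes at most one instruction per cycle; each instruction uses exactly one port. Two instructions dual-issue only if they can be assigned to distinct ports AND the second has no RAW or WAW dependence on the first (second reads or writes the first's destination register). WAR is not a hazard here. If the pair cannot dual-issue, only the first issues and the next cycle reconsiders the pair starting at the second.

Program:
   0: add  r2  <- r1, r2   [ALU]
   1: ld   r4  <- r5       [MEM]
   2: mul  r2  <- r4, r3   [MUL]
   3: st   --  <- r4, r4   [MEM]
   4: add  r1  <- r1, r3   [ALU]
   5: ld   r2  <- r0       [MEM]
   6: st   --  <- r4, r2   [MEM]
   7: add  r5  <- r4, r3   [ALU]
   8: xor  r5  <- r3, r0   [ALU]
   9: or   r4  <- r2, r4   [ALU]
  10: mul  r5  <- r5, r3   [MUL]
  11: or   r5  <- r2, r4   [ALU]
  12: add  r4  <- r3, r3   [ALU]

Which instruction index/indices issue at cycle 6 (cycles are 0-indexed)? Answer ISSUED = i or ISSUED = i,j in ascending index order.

c0: i0+i1 add.ALU;ld.MEM  dual
c1: i2 mul.MUL  no-port MUL/MEM
c2: i3+i4 st.MEM;add.ALU  dual
c3: i5 ld.MEM  no-port MEM/MEM
c4: i6+i7 st.MEM;add.ALU  dual
c5: i8+i9 xor.ALU;or.ALU  dual
c6: i10 mul.MUL  WAW r5
c7: i11+i12 or.ALU;add.ALU  dual

ISSUED = 10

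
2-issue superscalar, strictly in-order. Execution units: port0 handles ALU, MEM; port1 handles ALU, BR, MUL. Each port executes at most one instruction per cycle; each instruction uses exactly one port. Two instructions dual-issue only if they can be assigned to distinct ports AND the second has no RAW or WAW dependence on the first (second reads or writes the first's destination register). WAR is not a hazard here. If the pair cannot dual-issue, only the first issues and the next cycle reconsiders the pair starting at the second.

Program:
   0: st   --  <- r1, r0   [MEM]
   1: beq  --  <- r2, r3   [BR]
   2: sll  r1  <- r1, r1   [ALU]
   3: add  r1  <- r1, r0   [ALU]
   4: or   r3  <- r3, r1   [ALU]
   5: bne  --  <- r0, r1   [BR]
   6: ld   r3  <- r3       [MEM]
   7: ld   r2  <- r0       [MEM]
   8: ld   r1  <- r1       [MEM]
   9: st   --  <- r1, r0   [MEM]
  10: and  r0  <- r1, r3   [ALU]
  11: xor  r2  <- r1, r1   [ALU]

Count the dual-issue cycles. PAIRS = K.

[0] i0/i1  st.MEM beq.BR  -- dual
[1] i2  sll.ALU  -- RAW+WAW r1
[2] i3  add.ALU  -- RAW r1
[3] i4/i5  or.ALU bne.BR  -- dual
[4] i6  ld.MEM  -- no-port MEM/MEM
[5] i7  ld.MEM  -- no-port MEM/MEM
[6] i8  ld.MEM  -- no-port MEM/MEM
[7] i9/i10  st.MEM and.ALU  -- dual
[8] i11  xor.ALU  -- tail

PAIRS = 3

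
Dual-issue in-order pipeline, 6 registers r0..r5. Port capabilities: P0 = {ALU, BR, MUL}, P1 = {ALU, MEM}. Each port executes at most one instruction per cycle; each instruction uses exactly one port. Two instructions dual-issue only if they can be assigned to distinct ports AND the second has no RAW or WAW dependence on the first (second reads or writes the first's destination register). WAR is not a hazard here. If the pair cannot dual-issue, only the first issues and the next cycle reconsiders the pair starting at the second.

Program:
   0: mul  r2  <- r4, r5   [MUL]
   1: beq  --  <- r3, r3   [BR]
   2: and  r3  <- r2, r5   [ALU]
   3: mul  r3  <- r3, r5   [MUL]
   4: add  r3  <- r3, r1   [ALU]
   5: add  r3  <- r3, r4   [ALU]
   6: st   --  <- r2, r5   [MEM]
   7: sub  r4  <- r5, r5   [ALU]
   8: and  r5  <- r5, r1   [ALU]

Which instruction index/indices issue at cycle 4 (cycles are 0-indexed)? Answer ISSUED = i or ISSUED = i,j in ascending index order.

#0 head=0: mul i0 no-port MUL/BR
#1 head=1: beq/and i1,i2 dual
#2 head=3: mul i3 RAW+WAW r3
#3 head=4: add i4 RAW+WAW r3
#4 head=5: add/st i5,i6 dual
#5 head=7: sub/and i7,i8 dual

ISSUED = 5,6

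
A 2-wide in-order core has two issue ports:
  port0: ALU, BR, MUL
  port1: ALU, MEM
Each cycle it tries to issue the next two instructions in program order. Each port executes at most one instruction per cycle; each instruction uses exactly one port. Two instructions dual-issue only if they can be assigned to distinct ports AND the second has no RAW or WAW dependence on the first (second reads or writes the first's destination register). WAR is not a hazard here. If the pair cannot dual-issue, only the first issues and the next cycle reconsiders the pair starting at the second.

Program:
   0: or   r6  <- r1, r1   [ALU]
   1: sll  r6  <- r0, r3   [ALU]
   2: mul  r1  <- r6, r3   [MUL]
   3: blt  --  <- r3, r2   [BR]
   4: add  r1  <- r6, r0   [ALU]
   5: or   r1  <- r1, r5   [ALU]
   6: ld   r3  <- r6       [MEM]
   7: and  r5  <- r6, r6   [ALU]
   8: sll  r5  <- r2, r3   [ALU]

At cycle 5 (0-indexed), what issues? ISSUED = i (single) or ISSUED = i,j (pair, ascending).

ISSUED = 7

t=0 i0:or.ALU ; WAW r6
t=1 i1:sll.ALU ; RAW r6
t=2 i2:mul.MUL ; no-port MUL/BR
t=3 i3,i4:blt.BR;add.ALU ; dual
t=4 i5,i6:or.ALU;ld.MEM ; dual
t=5 i7:and.ALU ; WAW r5
t=6 i8:sll.ALU ; tail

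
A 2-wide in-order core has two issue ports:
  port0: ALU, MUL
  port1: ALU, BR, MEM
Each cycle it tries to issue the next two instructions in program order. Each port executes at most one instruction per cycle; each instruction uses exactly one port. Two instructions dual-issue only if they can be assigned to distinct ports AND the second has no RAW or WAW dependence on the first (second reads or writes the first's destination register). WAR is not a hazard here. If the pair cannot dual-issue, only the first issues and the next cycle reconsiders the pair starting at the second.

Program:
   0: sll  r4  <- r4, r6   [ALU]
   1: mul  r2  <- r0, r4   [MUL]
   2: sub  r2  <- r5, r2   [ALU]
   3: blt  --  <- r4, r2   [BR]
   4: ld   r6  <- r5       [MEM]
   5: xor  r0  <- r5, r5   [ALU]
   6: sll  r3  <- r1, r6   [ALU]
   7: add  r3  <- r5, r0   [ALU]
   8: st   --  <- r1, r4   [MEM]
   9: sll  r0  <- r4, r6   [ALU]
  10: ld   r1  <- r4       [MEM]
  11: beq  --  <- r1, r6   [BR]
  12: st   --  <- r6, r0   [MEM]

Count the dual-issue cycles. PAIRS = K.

PAIRS = 3

  cy0 -> i0 (sll.ALU) RAW r4
  cy1 -> i1 (mul.MUL) RAW+WAW r2
  cy2 -> i2 (sub.ALU) RAW r2
  cy3 -> i3 (blt.BR) no-port BR/MEM
  cy4 -> i4,i5 (ld.MEM xor.ALU) dual
  cy5 -> i6 (sll.ALU) WAW r3
  cy6 -> i7,i8 (add.ALU st.MEM) dual
  cy7 -> i9,i10 (sll.ALU ld.MEM) dual
  cy8 -> i11 (beq.BR) no-port BR/MEM
  cy9 -> i12 (st.MEM) tail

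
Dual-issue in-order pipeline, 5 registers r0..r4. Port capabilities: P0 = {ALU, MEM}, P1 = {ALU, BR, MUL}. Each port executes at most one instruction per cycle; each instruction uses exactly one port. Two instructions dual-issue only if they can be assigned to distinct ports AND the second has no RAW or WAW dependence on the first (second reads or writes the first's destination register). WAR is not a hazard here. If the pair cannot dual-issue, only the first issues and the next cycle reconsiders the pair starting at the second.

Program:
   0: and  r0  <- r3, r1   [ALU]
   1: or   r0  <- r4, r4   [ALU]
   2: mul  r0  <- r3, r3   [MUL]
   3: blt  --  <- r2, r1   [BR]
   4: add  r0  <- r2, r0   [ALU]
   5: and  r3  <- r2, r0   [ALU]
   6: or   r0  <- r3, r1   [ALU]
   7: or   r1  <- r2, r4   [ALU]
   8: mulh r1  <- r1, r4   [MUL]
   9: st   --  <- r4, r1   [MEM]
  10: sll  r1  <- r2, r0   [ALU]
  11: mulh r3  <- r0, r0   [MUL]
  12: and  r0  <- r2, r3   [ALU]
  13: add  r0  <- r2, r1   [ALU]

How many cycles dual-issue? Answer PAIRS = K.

PAIRS = 3

t=0 i0:and.ALU ; WAW r0
t=1 i1:or.ALU ; WAW r0
t=2 i2:mul.MUL ; no-port MUL/BR
t=3 i3+i4:blt.BR/add.ALU ; dual
t=4 i5:and.ALU ; RAW r3
t=5 i6+i7:or.ALU/or.ALU ; dual
t=6 i8:mulh.MUL ; RAW r1
t=7 i9+i10:st.MEM/sll.ALU ; dual
t=8 i11:mulh.MUL ; RAW r3
t=9 i12:and.ALU ; WAW r0
t=10 i13:add.ALU ; tail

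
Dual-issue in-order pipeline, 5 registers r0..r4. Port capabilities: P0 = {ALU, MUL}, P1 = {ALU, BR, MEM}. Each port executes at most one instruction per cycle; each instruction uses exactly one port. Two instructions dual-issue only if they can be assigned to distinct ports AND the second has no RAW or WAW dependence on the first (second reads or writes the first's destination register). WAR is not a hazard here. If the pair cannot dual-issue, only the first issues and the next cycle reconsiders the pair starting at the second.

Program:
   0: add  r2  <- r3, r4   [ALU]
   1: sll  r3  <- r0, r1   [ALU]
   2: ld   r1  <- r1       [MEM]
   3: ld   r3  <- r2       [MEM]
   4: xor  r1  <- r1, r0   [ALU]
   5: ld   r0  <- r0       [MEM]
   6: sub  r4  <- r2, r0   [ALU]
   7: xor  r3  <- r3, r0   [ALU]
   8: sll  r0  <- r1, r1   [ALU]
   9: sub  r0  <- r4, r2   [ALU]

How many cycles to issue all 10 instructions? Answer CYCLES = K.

CYCLES = 7

c0: i0&i1 add.ALU/sll.ALU  2-wide
c1: i2 ld.MEM  no-port MEM/MEM
c2: i3&i4 ld.MEM/xor.ALU  2-wide
c3: i5 ld.MEM  RAW r0
c4: i6&i7 sub.ALU/xor.ALU  2-wide
c5: i8 sll.ALU  WAW r0
c6: i9 sub.ALU  tail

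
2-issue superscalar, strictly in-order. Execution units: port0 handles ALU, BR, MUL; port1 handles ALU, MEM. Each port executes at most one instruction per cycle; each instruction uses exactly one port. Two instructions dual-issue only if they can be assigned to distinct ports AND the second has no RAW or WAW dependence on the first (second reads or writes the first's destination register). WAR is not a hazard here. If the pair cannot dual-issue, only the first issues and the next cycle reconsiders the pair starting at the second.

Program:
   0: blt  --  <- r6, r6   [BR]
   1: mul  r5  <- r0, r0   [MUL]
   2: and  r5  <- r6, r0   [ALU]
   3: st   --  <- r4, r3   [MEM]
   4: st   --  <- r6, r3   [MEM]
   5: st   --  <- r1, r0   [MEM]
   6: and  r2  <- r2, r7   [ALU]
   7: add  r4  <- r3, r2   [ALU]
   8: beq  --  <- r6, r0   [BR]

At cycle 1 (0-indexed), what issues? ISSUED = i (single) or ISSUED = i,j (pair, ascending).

ISSUED = 1

#0 head=0: blt i0 no-port BR/MUL
#1 head=1: mul i1 WAW r5
#2 head=2: and+st i2,i3 2-wide
#3 head=4: st i4 no-port MEM/MEM
#4 head=5: st+and i5,i6 2-wide
#5 head=7: add+beq i7,i8 2-wide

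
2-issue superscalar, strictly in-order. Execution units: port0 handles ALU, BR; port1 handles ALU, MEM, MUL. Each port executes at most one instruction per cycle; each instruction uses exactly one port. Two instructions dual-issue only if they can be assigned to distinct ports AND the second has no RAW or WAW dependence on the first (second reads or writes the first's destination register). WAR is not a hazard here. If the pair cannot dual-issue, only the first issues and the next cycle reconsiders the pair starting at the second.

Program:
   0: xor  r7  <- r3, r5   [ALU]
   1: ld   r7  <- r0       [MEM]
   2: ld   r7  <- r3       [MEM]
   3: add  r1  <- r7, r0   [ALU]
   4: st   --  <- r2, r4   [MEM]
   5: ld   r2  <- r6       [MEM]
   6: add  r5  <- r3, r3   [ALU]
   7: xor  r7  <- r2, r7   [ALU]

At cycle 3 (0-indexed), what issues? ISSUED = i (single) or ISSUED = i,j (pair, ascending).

[0] i0  xor.ALU  -- WAW r7
[1] i1  ld.MEM  -- no-port MEM/MEM
[2] i2  ld.MEM  -- RAW r7
[3] i3&i4  add.ALU/st.MEM  -- pair
[4] i5&i6  ld.MEM/add.ALU  -- pair
[5] i7  xor.ALU  -- tail

ISSUED = 3,4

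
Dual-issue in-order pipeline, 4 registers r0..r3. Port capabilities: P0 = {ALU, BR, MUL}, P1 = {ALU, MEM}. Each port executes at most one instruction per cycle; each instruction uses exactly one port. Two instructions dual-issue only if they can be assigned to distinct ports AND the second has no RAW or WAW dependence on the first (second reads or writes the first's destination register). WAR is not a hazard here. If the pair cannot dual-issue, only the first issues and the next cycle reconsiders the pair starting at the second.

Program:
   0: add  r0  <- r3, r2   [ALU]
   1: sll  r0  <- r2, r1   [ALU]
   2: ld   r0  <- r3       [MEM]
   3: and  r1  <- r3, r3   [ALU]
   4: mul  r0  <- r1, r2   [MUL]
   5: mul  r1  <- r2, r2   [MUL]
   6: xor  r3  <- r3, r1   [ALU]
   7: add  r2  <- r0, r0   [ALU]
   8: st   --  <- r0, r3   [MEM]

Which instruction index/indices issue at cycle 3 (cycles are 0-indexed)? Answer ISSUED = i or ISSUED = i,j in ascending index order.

[0] i0  add.ALU  -- WAW r0
[1] i1  sll.ALU  -- WAW r0
[2] i2&i3  ld.MEM;and.ALU  -- 2-wide
[3] i4  mul.MUL  -- no-port MUL/MUL
[4] i5  mul.MUL  -- RAW r1
[5] i6&i7  xor.ALU;add.ALU  -- 2-wide
[6] i8  st.MEM  -- tail

ISSUED = 4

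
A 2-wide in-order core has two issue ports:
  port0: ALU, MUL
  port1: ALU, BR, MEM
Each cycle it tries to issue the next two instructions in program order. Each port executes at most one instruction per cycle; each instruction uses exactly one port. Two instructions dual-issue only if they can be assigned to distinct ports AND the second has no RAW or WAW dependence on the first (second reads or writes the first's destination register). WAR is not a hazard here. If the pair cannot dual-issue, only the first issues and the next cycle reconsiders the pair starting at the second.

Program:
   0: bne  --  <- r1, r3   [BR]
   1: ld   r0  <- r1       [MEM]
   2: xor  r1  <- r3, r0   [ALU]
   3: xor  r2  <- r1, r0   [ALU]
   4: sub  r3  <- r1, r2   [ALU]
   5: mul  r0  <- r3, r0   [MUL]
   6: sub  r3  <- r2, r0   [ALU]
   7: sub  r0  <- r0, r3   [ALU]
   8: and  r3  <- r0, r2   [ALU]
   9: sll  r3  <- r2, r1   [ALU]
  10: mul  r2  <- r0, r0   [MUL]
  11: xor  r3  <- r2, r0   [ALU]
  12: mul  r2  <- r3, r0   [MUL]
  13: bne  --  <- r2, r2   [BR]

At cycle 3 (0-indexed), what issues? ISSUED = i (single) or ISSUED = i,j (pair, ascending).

ISSUED = 3

t=0 i0:bne ; no-port BR/MEM
t=1 i1:ld ; RAW r0
t=2 i2:xor ; RAW r1
t=3 i3:xor ; RAW r2
t=4 i4:sub ; RAW r3
t=5 i5:mul ; RAW r0
t=6 i6:sub ; RAW r3
t=7 i7:sub ; RAW r0
t=8 i8:and ; WAW r3
t=9 i9+i10:sll+mul ; 2-wide
t=10 i11:xor ; RAW r3
t=11 i12:mul ; RAW r2
t=12 i13:bne ; tail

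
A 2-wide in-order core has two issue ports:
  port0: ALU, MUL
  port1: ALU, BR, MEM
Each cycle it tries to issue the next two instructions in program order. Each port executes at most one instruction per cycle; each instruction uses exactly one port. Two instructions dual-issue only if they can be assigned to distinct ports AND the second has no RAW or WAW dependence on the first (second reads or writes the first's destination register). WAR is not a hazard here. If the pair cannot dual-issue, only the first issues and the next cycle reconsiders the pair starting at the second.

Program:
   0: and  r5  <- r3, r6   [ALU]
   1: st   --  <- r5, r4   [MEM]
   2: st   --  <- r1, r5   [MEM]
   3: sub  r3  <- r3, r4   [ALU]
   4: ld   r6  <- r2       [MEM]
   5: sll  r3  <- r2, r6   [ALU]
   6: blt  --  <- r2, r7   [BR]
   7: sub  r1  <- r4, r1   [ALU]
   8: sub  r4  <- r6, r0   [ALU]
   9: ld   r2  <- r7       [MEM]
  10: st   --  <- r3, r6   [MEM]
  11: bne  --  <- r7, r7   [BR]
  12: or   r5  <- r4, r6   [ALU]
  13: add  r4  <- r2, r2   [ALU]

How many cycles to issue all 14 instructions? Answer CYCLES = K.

CYCLES = 10

0. and.ALU @i0  | RAW r5
1. st.MEM @i1  | no-port MEM/MEM
2. st.MEM sub.ALU @i2,i3  | 2-wide
3. ld.MEM @i4  | RAW r6
4. sll.ALU blt.BR @i5,i6  | 2-wide
5. sub.ALU sub.ALU @i7,i8  | 2-wide
6. ld.MEM @i9  | no-port MEM/MEM
7. st.MEM @i10  | no-port MEM/BR
8. bne.BR or.ALU @i11,i12  | 2-wide
9. add.ALU @i13  | tail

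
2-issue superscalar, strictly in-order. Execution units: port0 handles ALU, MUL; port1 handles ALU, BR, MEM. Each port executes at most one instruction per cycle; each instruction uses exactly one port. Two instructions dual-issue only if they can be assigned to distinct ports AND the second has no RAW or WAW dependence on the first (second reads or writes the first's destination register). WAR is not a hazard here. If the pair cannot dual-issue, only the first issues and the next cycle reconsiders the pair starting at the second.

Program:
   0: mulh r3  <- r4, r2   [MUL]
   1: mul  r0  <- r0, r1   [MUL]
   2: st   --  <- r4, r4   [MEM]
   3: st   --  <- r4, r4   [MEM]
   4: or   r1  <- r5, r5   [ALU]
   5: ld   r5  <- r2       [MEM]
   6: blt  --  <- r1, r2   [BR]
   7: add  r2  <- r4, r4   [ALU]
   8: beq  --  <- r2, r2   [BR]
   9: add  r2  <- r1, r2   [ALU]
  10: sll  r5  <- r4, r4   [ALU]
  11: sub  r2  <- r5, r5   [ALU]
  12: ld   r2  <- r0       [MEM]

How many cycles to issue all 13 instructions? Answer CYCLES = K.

  cy0 -> i0 (mulh.MUL) no-port MUL/MUL
  cy1 -> i1,i2 (mul.MUL st.MEM) 2-wide
  cy2 -> i3,i4 (st.MEM or.ALU) 2-wide
  cy3 -> i5 (ld.MEM) no-port MEM/BR
  cy4 -> i6,i7 (blt.BR add.ALU) 2-wide
  cy5 -> i8,i9 (beq.BR add.ALU) 2-wide
  cy6 -> i10 (sll.ALU) RAW r5
  cy7 -> i11 (sub.ALU) WAW r2
  cy8 -> i12 (ld.MEM) tail

CYCLES = 9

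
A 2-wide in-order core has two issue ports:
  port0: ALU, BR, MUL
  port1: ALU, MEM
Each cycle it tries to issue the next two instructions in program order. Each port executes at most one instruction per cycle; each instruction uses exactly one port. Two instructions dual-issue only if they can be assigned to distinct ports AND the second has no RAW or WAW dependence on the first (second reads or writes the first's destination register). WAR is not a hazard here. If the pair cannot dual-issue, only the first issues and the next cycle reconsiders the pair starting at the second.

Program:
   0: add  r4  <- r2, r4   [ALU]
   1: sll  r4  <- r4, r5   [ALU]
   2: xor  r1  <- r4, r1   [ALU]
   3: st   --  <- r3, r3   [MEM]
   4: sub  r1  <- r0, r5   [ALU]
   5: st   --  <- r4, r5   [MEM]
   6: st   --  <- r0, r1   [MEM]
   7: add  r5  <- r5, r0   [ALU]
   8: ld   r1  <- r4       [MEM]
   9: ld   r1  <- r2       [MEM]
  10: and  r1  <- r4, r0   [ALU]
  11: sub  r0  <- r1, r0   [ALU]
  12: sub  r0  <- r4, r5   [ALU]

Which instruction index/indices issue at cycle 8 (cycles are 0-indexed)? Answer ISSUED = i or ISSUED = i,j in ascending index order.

ISSUED = 11

#0 head=0: add.ALU i0 RAW+WAW r4
#1 head=1: sll.ALU i1 RAW r4
#2 head=2: xor.ALU/st.MEM i2,i3 2-wide
#3 head=4: sub.ALU/st.MEM i4,i5 2-wide
#4 head=6: st.MEM/add.ALU i6,i7 2-wide
#5 head=8: ld.MEM i8 no-port MEM/MEM
#6 head=9: ld.MEM i9 WAW r1
#7 head=10: and.ALU i10 RAW r1
#8 head=11: sub.ALU i11 WAW r0
#9 head=12: sub.ALU i12 tail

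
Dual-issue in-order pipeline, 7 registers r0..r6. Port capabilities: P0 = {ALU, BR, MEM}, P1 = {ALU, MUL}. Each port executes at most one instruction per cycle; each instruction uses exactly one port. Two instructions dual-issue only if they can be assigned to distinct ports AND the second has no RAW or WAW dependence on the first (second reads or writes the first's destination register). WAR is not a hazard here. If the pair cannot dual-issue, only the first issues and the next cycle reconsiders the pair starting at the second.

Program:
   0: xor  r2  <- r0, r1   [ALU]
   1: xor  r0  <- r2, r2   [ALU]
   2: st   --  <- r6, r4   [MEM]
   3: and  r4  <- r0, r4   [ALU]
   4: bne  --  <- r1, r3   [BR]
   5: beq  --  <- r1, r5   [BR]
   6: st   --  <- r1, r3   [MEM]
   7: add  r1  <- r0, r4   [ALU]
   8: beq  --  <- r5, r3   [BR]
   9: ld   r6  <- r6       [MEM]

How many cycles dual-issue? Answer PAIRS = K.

PAIRS = 3

c0: i0 xor.ALU  RAW r2
c1: i1+i2 xor.ALU;st.MEM  2-wide
c2: i3+i4 and.ALU;bne.BR  2-wide
c3: i5 beq.BR  no-port BR/MEM
c4: i6+i7 st.MEM;add.ALU  2-wide
c5: i8 beq.BR  no-port BR/MEM
c6: i9 ld.MEM  tail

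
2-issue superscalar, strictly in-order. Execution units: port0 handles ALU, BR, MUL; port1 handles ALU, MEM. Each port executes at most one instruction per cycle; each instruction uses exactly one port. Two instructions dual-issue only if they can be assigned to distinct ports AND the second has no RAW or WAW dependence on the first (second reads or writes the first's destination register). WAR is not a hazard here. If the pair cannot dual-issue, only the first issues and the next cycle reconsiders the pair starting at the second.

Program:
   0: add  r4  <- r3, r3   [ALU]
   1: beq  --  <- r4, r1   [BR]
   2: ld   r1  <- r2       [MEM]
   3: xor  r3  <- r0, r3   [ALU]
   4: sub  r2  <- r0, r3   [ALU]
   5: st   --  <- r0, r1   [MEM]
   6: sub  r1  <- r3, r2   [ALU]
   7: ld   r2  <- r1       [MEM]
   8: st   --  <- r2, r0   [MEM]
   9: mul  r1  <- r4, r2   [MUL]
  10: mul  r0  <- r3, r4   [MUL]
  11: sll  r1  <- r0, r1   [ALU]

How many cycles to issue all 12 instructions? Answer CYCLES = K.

t=0 i0:add.ALU ; RAW r4
t=1 i1,i2:beq.BR/ld.MEM ; dual
t=2 i3:xor.ALU ; RAW r3
t=3 i4,i5:sub.ALU/st.MEM ; dual
t=4 i6:sub.ALU ; RAW r1
t=5 i7:ld.MEM ; no-port MEM/MEM
t=6 i8,i9:st.MEM/mul.MUL ; dual
t=7 i10:mul.MUL ; RAW r0
t=8 i11:sll.ALU ; tail

CYCLES = 9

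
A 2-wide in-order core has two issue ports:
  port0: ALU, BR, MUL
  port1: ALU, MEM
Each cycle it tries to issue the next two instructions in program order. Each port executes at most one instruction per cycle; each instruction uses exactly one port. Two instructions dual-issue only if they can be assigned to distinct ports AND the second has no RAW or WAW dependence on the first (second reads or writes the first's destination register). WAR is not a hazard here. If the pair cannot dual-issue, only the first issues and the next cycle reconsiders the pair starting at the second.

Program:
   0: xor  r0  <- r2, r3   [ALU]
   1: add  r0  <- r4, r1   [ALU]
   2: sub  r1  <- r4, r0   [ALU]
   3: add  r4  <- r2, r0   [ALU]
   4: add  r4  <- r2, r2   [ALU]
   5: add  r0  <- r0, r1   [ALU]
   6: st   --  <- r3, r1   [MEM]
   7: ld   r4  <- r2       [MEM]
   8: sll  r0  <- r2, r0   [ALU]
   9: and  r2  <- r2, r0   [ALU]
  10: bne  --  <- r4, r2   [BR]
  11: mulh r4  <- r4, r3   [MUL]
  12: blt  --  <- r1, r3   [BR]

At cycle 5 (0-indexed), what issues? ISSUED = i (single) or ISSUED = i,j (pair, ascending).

ISSUED = 7,8

#0 head=0: xor.ALU i0 WAW r0
#1 head=1: add.ALU i1 RAW r0
#2 head=2: sub.ALU add.ALU i2,i3 pair
#3 head=4: add.ALU add.ALU i4,i5 pair
#4 head=6: st.MEM i6 no-port MEM/MEM
#5 head=7: ld.MEM sll.ALU i7,i8 pair
#6 head=9: and.ALU i9 RAW r2
#7 head=10: bne.BR i10 no-port BR/MUL
#8 head=11: mulh.MUL i11 no-port MUL/BR
#9 head=12: blt.BR i12 tail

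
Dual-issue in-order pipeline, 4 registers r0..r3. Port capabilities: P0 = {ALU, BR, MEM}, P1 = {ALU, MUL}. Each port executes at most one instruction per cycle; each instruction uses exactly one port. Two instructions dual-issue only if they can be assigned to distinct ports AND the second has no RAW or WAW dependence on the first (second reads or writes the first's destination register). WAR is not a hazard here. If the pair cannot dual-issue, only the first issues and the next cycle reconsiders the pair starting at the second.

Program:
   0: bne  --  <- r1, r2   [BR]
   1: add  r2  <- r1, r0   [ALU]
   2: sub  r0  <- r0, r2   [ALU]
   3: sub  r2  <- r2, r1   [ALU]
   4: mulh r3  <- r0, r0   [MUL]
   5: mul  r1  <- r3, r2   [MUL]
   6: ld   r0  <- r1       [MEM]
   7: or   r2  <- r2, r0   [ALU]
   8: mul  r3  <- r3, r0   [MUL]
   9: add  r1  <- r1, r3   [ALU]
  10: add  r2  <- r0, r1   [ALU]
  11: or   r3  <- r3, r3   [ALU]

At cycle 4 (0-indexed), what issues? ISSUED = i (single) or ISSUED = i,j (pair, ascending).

t=0 i0,i1:bne.BR+add.ALU ; dual
t=1 i2,i3:sub.ALU+sub.ALU ; dual
t=2 i4:mulh.MUL ; no-port MUL/MUL
t=3 i5:mul.MUL ; RAW r1
t=4 i6:ld.MEM ; RAW r0
t=5 i7,i8:or.ALU+mul.MUL ; dual
t=6 i9:add.ALU ; RAW r1
t=7 i10,i11:add.ALU+or.ALU ; dual

ISSUED = 6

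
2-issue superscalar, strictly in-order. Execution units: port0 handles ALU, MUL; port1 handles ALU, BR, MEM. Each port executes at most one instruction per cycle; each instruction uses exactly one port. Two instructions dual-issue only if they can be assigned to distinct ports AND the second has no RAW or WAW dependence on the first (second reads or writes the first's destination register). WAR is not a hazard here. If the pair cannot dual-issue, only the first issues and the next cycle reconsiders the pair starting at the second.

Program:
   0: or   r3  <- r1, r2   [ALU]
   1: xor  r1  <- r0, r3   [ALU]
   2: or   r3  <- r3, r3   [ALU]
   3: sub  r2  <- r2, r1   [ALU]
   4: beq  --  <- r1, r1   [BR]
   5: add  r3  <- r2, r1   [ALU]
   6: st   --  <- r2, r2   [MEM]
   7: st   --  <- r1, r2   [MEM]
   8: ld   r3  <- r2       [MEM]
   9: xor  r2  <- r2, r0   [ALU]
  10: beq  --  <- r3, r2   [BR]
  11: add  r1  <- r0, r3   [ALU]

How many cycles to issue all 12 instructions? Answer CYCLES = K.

t=0 i0:or ; RAW r3
t=1 i1+i2:xor/or ; 2-wide
t=2 i3+i4:sub/beq ; 2-wide
t=3 i5+i6:add/st ; 2-wide
t=4 i7:st ; no-port MEM/MEM
t=5 i8+i9:ld/xor ; 2-wide
t=6 i10+i11:beq/add ; 2-wide

CYCLES = 7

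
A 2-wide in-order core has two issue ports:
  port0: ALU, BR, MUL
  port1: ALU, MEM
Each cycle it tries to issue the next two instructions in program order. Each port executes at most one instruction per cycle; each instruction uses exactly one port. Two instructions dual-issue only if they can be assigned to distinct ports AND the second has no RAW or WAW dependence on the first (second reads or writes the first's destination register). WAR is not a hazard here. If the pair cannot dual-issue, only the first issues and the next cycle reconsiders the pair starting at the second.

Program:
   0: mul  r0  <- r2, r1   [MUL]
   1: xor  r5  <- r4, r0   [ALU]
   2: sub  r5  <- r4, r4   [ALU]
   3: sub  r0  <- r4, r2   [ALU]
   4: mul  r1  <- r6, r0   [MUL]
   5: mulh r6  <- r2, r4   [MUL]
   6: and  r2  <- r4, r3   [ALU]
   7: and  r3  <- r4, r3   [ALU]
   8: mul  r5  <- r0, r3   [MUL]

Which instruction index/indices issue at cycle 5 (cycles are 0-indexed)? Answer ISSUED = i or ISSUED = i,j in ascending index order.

ISSUED = 7

t=0 i0:mul ; RAW r0
t=1 i1:xor ; WAW r5
t=2 i2+i3:sub+sub ; 2-wide
t=3 i4:mul ; no-port MUL/MUL
t=4 i5+i6:mulh+and ; 2-wide
t=5 i7:and ; RAW r3
t=6 i8:mul ; tail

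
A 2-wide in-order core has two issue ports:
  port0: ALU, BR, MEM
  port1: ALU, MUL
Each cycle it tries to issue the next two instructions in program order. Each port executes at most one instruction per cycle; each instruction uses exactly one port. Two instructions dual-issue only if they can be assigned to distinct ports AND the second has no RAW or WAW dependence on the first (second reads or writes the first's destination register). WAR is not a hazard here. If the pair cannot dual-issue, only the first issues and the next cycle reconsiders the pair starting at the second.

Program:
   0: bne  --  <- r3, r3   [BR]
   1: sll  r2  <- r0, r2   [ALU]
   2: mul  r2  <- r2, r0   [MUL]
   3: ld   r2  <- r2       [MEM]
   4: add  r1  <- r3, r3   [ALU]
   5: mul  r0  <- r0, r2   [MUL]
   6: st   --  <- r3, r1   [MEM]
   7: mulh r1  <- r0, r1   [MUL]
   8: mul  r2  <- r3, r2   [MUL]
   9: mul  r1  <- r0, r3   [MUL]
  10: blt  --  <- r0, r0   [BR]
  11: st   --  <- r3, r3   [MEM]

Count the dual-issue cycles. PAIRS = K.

t=0 i0/i1:bne.BR sll.ALU ; 2-wide
t=1 i2:mul.MUL ; RAW+WAW r2
t=2 i3/i4:ld.MEM add.ALU ; 2-wide
t=3 i5/i6:mul.MUL st.MEM ; 2-wide
t=4 i7:mulh.MUL ; no-port MUL/MUL
t=5 i8:mul.MUL ; no-port MUL/MUL
t=6 i9/i10:mul.MUL blt.BR ; 2-wide
t=7 i11:st.MEM ; tail

PAIRS = 4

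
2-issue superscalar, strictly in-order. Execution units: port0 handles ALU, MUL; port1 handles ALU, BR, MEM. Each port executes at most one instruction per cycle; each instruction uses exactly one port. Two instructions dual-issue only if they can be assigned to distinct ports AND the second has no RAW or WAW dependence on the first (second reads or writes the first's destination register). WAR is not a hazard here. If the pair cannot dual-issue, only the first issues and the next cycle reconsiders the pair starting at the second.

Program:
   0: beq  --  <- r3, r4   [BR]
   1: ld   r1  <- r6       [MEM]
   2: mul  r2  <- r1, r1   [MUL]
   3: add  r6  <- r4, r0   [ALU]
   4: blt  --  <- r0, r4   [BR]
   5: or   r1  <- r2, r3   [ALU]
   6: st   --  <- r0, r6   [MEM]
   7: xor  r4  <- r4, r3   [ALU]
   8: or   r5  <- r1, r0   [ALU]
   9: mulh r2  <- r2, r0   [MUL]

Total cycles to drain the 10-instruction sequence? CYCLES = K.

CYCLES = 6

t=0 i0:beq ; no-port BR/MEM
t=1 i1:ld ; RAW r1
t=2 i2&i3:mul add ; dual
t=3 i4&i5:blt or ; dual
t=4 i6&i7:st xor ; dual
t=5 i8&i9:or mulh ; dual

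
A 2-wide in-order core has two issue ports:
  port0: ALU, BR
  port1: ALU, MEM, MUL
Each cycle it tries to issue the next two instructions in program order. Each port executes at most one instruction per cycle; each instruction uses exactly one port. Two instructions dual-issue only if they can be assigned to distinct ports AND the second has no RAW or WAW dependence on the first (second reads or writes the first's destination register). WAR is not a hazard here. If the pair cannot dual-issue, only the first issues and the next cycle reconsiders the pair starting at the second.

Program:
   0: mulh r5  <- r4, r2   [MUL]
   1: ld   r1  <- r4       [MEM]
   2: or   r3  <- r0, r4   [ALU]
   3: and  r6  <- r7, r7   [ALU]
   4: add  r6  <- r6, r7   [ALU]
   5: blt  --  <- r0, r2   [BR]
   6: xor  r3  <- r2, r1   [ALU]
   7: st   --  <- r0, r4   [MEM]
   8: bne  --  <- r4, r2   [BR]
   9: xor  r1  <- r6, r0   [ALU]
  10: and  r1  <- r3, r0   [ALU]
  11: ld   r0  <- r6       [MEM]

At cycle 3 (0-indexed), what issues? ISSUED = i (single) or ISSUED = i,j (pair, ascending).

ISSUED = 4,5

c0: i0 mulh  no-port MUL/MEM
c1: i1,i2 ld/or  dual
c2: i3 and  RAW+WAW r6
c3: i4,i5 add/blt  dual
c4: i6,i7 xor/st  dual
c5: i8,i9 bne/xor  dual
c6: i10,i11 and/ld  dual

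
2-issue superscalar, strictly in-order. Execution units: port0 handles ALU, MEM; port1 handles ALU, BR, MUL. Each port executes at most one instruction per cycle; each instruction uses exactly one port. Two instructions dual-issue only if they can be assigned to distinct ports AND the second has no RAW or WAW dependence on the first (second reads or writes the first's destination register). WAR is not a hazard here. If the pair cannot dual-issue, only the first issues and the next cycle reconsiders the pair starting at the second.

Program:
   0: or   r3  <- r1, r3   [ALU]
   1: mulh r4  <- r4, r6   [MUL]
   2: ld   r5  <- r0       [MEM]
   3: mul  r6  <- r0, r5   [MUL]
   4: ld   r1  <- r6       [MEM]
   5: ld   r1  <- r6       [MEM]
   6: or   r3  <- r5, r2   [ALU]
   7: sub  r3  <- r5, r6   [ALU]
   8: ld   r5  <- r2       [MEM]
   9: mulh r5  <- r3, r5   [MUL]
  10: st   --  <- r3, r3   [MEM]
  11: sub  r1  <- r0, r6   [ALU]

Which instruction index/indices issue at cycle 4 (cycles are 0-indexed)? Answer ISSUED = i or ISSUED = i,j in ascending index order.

[0] i0&i1  or.ALU mulh.MUL  -- 2-wide
[1] i2  ld.MEM  -- RAW r5
[2] i3  mul.MUL  -- RAW r6
[3] i4  ld.MEM  -- no-port MEM/MEM
[4] i5&i6  ld.MEM or.ALU  -- 2-wide
[5] i7&i8  sub.ALU ld.MEM  -- 2-wide
[6] i9&i10  mulh.MUL st.MEM  -- 2-wide
[7] i11  sub.ALU  -- tail

ISSUED = 5,6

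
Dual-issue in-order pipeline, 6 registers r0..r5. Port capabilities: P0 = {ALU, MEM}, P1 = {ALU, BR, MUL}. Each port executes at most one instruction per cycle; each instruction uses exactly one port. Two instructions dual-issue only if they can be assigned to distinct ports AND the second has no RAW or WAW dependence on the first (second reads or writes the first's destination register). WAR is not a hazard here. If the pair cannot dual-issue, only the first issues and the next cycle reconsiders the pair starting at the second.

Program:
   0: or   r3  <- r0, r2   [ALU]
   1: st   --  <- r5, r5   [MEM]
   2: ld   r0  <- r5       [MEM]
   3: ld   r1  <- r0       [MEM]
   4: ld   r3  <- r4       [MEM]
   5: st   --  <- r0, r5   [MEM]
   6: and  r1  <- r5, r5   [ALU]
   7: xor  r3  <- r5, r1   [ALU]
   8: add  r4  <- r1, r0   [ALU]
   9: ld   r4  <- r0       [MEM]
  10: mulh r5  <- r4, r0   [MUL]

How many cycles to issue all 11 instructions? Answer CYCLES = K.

CYCLES = 8

  cy0 -> i0+i1 (or/st) 2-wide
  cy1 -> i2 (ld) no-port MEM/MEM
  cy2 -> i3 (ld) no-port MEM/MEM
  cy3 -> i4 (ld) no-port MEM/MEM
  cy4 -> i5+i6 (st/and) 2-wide
  cy5 -> i7+i8 (xor/add) 2-wide
  cy6 -> i9 (ld) RAW r4
  cy7 -> i10 (mulh) tail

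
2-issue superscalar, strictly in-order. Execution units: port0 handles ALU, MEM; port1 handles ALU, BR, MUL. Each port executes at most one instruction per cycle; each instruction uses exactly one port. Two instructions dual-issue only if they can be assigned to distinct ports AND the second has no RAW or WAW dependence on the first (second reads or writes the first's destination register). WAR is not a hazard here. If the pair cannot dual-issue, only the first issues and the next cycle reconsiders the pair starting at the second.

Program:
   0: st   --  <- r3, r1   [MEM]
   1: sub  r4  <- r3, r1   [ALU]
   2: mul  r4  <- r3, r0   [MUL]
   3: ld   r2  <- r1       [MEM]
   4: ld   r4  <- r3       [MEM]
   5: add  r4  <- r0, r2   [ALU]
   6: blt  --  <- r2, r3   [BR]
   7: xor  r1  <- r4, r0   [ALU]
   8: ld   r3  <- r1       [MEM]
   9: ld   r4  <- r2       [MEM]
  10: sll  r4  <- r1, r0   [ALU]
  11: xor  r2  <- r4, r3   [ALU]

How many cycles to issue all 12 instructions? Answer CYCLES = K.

CYCLES = 9

c0: i0,i1 st sub  2-wide
c1: i2,i3 mul ld  2-wide
c2: i4 ld  WAW r4
c3: i5,i6 add blt  2-wide
c4: i7 xor  RAW r1
c5: i8 ld  no-port MEM/MEM
c6: i9 ld  WAW r4
c7: i10 sll  RAW r4
c8: i11 xor  tail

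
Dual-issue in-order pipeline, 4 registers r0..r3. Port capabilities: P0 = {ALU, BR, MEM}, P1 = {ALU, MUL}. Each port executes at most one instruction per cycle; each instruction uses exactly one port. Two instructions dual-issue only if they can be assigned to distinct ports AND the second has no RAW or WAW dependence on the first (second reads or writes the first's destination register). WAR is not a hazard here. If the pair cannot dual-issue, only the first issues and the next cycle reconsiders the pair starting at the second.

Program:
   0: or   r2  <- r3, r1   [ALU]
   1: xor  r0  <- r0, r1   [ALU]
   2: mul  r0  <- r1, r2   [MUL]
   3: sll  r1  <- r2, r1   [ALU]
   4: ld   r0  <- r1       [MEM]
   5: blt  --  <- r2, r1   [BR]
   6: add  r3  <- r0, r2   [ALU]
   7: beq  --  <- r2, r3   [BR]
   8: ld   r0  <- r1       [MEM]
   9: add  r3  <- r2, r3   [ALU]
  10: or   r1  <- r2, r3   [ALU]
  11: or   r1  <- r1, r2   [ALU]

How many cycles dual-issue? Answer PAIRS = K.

t=0 i0,i1:or.ALU+xor.ALU ; dual
t=1 i2,i3:mul.MUL+sll.ALU ; dual
t=2 i4:ld.MEM ; no-port MEM/BR
t=3 i5,i6:blt.BR+add.ALU ; dual
t=4 i7:beq.BR ; no-port BR/MEM
t=5 i8,i9:ld.MEM+add.ALU ; dual
t=6 i10:or.ALU ; RAW+WAW r1
t=7 i11:or.ALU ; tail

PAIRS = 4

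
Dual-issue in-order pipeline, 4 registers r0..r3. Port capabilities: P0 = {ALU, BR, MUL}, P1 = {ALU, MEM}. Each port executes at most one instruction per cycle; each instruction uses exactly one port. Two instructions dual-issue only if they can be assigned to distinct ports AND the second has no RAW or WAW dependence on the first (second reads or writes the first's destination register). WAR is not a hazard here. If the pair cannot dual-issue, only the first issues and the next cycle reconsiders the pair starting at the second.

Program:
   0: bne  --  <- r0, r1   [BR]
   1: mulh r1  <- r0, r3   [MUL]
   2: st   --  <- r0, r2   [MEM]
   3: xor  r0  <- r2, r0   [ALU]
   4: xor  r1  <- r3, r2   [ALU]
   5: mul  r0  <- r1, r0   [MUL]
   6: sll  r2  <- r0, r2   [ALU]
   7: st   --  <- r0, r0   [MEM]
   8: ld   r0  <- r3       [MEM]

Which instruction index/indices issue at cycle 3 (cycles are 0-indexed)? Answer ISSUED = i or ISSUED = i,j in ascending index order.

ISSUED = 5

  cy0 -> i0 (bne.BR) no-port BR/MUL
  cy1 -> i1+i2 (mulh.MUL+st.MEM) dual
  cy2 -> i3+i4 (xor.ALU+xor.ALU) dual
  cy3 -> i5 (mul.MUL) RAW r0
  cy4 -> i6+i7 (sll.ALU+st.MEM) dual
  cy5 -> i8 (ld.MEM) tail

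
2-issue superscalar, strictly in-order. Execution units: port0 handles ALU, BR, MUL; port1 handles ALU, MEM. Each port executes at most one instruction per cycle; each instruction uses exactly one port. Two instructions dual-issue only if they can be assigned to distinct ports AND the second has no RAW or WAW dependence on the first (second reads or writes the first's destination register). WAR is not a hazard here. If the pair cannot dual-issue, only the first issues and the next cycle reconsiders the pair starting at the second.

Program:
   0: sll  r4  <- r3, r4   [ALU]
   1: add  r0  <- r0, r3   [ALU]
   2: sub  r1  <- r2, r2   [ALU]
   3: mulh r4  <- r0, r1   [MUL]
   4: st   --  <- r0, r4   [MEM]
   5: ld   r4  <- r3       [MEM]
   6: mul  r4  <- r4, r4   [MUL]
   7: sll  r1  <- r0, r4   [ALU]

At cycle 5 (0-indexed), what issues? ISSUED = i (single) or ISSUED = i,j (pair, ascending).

0. sll.ALU add.ALU @i0,i1  | pair
1. sub.ALU @i2  | RAW r1
2. mulh.MUL @i3  | RAW r4
3. st.MEM @i4  | no-port MEM/MEM
4. ld.MEM @i5  | RAW+WAW r4
5. mul.MUL @i6  | RAW r4
6. sll.ALU @i7  | tail

ISSUED = 6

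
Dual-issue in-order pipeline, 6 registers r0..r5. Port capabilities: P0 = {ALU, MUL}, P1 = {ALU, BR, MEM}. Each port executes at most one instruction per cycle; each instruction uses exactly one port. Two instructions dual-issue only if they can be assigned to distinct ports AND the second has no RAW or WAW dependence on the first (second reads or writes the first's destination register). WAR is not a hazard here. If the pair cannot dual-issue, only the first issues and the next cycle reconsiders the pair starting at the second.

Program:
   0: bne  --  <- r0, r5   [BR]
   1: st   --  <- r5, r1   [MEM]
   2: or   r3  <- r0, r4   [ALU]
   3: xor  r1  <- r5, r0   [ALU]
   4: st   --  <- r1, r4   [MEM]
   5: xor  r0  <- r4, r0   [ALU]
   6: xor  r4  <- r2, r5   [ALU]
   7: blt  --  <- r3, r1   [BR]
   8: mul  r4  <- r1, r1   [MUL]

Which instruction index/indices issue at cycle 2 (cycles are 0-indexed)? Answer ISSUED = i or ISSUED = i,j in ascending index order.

ISSUED = 3

#0 head=0: bne i0 no-port BR/MEM
#1 head=1: st+or i1&i2 dual
#2 head=3: xor i3 RAW r1
#3 head=4: st+xor i4&i5 dual
#4 head=6: xor+blt i6&i7 dual
#5 head=8: mul i8 tail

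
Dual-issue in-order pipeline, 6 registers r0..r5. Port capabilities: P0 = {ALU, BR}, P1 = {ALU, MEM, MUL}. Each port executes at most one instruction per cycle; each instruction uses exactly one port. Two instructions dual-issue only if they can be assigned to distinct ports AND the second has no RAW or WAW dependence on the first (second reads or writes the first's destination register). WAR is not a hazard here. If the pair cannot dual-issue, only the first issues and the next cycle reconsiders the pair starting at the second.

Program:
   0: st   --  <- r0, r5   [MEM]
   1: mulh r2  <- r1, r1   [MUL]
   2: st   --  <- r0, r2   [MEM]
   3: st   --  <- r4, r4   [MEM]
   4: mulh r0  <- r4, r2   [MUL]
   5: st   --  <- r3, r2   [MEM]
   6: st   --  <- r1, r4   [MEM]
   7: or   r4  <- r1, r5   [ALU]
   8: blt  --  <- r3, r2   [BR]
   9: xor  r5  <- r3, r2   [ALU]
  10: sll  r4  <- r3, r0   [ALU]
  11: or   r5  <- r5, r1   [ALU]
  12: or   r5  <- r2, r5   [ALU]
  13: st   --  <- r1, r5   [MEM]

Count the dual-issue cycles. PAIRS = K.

PAIRS = 3

t=0 i0:st.MEM ; no-port MEM/MUL
t=1 i1:mulh.MUL ; no-port MUL/MEM
t=2 i2:st.MEM ; no-port MEM/MEM
t=3 i3:st.MEM ; no-port MEM/MUL
t=4 i4:mulh.MUL ; no-port MUL/MEM
t=5 i5:st.MEM ; no-port MEM/MEM
t=6 i6,i7:st.MEM/or.ALU ; pair
t=7 i8,i9:blt.BR/xor.ALU ; pair
t=8 i10,i11:sll.ALU/or.ALU ; pair
t=9 i12:or.ALU ; RAW r5
t=10 i13:st.MEM ; tail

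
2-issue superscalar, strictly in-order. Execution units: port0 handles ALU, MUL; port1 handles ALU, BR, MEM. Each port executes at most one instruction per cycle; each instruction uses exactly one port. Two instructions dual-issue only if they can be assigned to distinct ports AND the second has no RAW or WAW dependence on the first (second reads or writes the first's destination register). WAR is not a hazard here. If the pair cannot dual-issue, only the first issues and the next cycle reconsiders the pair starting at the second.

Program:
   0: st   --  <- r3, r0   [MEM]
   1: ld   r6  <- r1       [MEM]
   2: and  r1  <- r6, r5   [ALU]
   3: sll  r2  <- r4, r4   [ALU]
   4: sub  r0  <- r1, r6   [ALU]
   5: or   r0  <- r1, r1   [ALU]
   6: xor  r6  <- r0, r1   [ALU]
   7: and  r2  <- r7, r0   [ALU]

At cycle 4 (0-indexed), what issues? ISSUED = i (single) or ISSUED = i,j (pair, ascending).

ISSUED = 5

t=0 i0:st ; no-port MEM/MEM
t=1 i1:ld ; RAW r6
t=2 i2&i3:and/sll ; 2-wide
t=3 i4:sub ; WAW r0
t=4 i5:or ; RAW r0
t=5 i6&i7:xor/and ; 2-wide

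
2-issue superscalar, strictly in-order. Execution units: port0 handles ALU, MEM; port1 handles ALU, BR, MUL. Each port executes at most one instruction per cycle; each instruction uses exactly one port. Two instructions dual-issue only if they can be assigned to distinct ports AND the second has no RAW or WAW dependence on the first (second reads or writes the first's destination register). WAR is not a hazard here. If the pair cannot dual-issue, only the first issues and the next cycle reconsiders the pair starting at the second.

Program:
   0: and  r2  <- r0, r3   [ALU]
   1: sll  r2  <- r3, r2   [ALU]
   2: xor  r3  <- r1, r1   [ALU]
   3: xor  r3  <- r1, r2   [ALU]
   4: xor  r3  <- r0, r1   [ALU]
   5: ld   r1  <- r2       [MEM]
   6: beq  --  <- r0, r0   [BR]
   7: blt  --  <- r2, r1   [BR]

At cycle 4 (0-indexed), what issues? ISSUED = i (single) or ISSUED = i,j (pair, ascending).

  cy0 -> i0 (and.ALU) RAW+WAW r2
  cy1 -> i1/i2 (sll.ALU+xor.ALU) dual
  cy2 -> i3 (xor.ALU) WAW r3
  cy3 -> i4/i5 (xor.ALU+ld.MEM) dual
  cy4 -> i6 (beq.BR) no-port BR/BR
  cy5 -> i7 (blt.BR) tail

ISSUED = 6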